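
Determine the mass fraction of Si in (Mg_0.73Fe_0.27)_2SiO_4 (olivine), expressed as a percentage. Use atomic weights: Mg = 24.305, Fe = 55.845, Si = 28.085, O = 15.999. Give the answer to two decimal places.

17.81 mass %

M((Mg_0.73Fe_0.27)_2SiO_4) = 157.723 g/mol.
Si contributes 1 × 28.085 = 28.085 g per mole.
28.085/157.723 = 0.1781 → 17.81%.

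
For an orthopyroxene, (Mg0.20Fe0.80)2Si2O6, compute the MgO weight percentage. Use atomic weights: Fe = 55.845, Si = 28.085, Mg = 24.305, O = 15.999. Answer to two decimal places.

Molar mass of (Mg0.20Fe0.80)2Si2O6 = 0.40·24.305 + 1.60·55.845 + 2·28.085 + 6·15.999 = 251.238 g/mol.
Each formula unit contains 0.40 Mg, equivalent to 0.40/1 = 0.4000 mol MgO.
M(MgO) = 1×24.305 + 1×15.999 = 40.304 g/mol.
Mass of MgO per formula unit = 0.4000 × 40.304 = 16.122 g.
MgO wt% = 16.122 / 251.238 × 100 = 6.42%.

6.42 wt%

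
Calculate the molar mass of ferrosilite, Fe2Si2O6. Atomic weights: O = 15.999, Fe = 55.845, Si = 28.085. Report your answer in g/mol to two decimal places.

263.85 g/mol

The formula mass is the sum 2×55.845 + 2×28.085 + 6×15.999.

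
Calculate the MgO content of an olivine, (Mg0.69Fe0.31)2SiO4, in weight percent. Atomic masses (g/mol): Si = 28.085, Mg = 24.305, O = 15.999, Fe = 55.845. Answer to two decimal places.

Formula mass = 160.246 g/mol.
1.38 Mg → 1.3800 mol MgO per formula unit; M(MgO) = 40.304, so MgO mass = 55.620 g.
55.620/160.246 × 100 = 34.71 wt%.

34.71 wt%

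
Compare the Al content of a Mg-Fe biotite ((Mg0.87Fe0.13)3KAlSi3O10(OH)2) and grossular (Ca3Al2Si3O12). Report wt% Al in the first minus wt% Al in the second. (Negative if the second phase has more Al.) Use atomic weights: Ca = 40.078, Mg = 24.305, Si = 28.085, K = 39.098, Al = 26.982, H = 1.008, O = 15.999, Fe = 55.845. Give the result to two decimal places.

-5.70 percentage points

Al in (Mg0.87Fe0.13)3KAlSi3O10(OH)2: molar mass 429.555 g/mol; 1×26.982 = 26.982 g → 6.28 wt%.
Al in Ca3Al2Si3O12: molar mass 450.441 g/mol; 2×26.982 = 53.964 g → 11.98 wt%.
Difference = 6.28 − 11.98 = -5.70 percentage points.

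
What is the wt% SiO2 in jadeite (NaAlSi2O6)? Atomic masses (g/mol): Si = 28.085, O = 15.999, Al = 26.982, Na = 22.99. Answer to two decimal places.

59.45 wt%

M(NaAlSi2O6) = 202.136 g/mol; M(SiO2) = 60.083 g/mol.
Moles SiO2 per formula unit = 2 Si ÷ 1 = 2.0000.
SiO2 fraction = (2.0000 × 60.083) / 202.136 = 120.166/202.136 = 0.5945.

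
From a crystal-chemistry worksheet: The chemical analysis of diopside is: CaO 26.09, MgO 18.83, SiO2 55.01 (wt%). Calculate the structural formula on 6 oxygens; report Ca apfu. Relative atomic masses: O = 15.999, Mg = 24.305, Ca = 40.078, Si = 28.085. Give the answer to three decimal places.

1.010 Ca apfu

26.09 wt% CaO ÷ 56.077 g/mol = 0.46525 mol, giving 0.46525 Ca and 0.46525 O.
18.83 wt% MgO ÷ 40.304 g/mol = 0.46720 mol, giving 0.46720 Mg and 0.46720 O.
55.01 wt% SiO2 ÷ 60.083 g/mol = 0.91557 mol, giving 0.91557 Si and 1.83114 O.
Oxygen sums to 2.76359; scaling by 6/2.76359 = 2.17109 puts the formula on 6 O.
Ca: 0.46525 × 2.17109 = 1.010 atoms per formula unit.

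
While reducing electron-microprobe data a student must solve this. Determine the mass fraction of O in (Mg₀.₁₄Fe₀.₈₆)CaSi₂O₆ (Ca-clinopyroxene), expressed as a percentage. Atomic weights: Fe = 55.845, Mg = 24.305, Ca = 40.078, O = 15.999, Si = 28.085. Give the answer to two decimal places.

39.39 wt%

Molar mass of (Mg₀.₁₄Fe₀.₈₆)CaSi₂O₆: 0.14*24.305 + 0.86*55.845 + 1*40.078 + 2*28.085 + 6*15.999 = 243.671 g/mol.
Mass of O per formula unit: 6 × 15.999 = 95.994 g.
Weight fraction O = 95.994 / 243.671 = 0.3939.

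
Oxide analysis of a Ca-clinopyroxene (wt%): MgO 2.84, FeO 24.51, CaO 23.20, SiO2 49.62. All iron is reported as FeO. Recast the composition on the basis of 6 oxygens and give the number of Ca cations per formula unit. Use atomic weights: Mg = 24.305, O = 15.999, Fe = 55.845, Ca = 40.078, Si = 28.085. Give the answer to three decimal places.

1.002 Ca apfu

MgO (M=40.304): mol = 0.07046; Mg = 0.07046, O = 0.07046.
FeO (M=71.844): mol = 0.34116; Fe = 0.34116, O = 0.34116.
CaO (M=56.077): mol = 0.41372; Ca = 0.41372, O = 0.41372.
SiO2 (M=60.083): mol = 0.82586; Si = 0.82586, O = 1.65172.
ΣO = 2.47706; factor = 6/ΣO = 2.42223.
Ca apfu = 0.41372 × 2.42223 = 1.002.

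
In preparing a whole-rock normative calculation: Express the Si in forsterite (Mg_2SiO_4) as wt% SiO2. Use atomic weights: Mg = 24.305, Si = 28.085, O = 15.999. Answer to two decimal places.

Formula mass = 140.691 g/mol.
1 Si → 1.0000 mol SiO2 per formula unit; M(SiO2) = 60.083, so SiO2 mass = 60.083 g.
60.083/140.691 × 100 = 42.71 wt%.

42.71 wt%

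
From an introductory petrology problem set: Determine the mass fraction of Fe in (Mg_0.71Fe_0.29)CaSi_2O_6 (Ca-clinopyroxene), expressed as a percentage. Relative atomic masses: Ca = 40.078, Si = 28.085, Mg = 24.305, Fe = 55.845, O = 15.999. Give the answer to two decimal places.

Formula mass = 0.71×24.305 + 0.29×55.845 + 1×40.078 + 2×28.085 + 6×15.999 = 225.694 g/mol, of which 16.195 g is Fe.
So Fe makes up 16.195/225.694 = 0.0718 of the mass, i.e. 7.18%.

7.18 wt%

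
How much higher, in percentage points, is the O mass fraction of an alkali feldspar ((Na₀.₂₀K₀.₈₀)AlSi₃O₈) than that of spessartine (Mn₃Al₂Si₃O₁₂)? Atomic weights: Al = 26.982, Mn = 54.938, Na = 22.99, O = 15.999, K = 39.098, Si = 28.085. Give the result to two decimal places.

7.74 percentage points

M((Na₀.₂₀K₀.₈₀)AlSi₃O₈) = 275.105 g/mol, so wt% O = 127.992/275.105 × 100 = 46.52%.
M(Mn₃Al₂Si₃O₁₂) = 495.021 g/mol, so wt% O = 191.988/495.021 × 100 = 38.78%.
46.52 − 38.78 = 7.74 pp.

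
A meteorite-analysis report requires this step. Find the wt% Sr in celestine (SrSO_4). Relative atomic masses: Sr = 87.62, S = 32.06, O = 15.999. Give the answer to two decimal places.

47.70 weight percent

Molar mass of SrSO_4: 1*87.62 + 1*32.06 + 4*15.999 = 183.676 g/mol.
Mass of Sr per formula unit: 1 × 87.62 = 87.620 g.
Weight fraction Sr = 87.620 / 183.676 = 0.4770.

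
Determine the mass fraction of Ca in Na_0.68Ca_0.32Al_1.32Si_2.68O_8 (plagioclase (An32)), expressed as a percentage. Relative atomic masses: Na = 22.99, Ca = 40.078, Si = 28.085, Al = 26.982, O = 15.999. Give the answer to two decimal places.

M(Na_0.68Ca_0.32Al_1.32Si_2.68O_8) = 267.334 g/mol.
Ca contributes 0.32 × 40.078 = 12.825 g per mole.
12.825/267.334 = 0.0480 → 4.80%.

4.80 weight percent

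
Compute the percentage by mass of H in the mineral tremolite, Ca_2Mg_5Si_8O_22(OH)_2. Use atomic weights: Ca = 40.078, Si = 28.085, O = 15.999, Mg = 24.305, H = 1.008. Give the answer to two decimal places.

Formula mass = 2·40.078 + 5·24.305 + 8·28.085 + 24·15.999 + 2·1.008 = 812.353 g/mol, of which 2.016 g is H.
So H makes up 2.016/812.353 = 0.0025 of the mass, i.e. 0.25%.

0.25 weight percent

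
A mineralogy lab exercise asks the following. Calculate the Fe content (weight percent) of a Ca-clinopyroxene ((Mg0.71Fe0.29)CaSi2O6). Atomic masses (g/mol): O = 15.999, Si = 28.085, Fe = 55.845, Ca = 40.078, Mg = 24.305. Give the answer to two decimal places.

7.18 weight percent

M((Mg0.71Fe0.29)CaSi2O6) = 225.694 g/mol.
Fe contributes 0.29 × 55.845 = 16.195 g per mole.
16.195/225.694 = 0.0718 → 7.18%.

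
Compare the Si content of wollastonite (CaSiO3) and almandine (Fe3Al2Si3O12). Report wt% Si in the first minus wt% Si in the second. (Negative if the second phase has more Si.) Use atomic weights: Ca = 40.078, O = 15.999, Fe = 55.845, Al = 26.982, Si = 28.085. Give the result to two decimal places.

7.25 percentage points

M(CaSiO3) = 116.160 g/mol, so wt% Si = 28.085/116.160 × 100 = 24.18%.
M(Fe3Al2Si3O12) = 497.742 g/mol, so wt% Si = 84.255/497.742 × 100 = 16.93%.
24.18 − 16.93 = 7.25 pp.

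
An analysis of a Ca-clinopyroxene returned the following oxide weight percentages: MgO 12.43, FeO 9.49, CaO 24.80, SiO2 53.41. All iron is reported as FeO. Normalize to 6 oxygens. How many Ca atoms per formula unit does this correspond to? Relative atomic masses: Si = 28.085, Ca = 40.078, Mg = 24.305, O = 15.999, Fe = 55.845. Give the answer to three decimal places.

0.997 Ca apfu

MgO: 12.43/40.304 = 0.30841 mol → 0.30841 mol Mg, 0.30841 mol O.
FeO: 9.49/71.844 = 0.13209 mol → 0.13209 mol Fe, 0.13209 mol O.
CaO: 24.80/56.077 = 0.44225 mol → 0.44225 mol Ca, 0.44225 mol O.
SiO2: 53.41/60.083 = 0.88894 mol → 0.88894 mol Si, 1.77788 mol O.
Total oxygen = 2.66063 mol. Normalization factor = 6/2.66063 = 2.25510.
Ca per 6 O = 0.44225 × 2.25510 = 0.997.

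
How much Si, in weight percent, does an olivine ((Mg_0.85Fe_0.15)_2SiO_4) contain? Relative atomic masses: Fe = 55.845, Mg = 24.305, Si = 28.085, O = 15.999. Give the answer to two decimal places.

18.70 weight percent

Molar mass of (Mg_0.85Fe_0.15)_2SiO_4: 1.70*24.305 + 0.30*55.845 + 1*28.085 + 4*15.999 = 150.153 g/mol.
Mass of Si per formula unit: 1 × 28.085 = 28.085 g.
Weight fraction Si = 28.085 / 150.153 = 0.1870.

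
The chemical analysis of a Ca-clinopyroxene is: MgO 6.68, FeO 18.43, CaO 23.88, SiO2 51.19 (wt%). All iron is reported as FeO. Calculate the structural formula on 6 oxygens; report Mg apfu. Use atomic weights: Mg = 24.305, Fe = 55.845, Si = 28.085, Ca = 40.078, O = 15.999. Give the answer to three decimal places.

MgO (M=40.304): mol = 0.16574; Mg = 0.16574, O = 0.16574.
FeO (M=71.844): mol = 0.25653; Fe = 0.25653, O = 0.25653.
CaO (M=56.077): mol = 0.42584; Ca = 0.42584, O = 0.42584.
SiO2 (M=60.083): mol = 0.85199; Si = 0.85199, O = 1.70398.
ΣO = 2.55209; factor = 6/ΣO = 2.35101.
Mg apfu = 0.16574 × 2.35101 = 0.390.

0.390 Mg apfu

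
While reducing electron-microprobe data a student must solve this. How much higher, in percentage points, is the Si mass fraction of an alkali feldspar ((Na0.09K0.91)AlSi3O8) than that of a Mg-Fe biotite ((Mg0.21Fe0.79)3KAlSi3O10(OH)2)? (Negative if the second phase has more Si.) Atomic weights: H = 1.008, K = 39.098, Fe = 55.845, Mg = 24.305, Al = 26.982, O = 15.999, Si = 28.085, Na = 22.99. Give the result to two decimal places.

13.31 percentage points

First mineral: 84.255 g Si in 276.877 g formula = 30.43 wt% Si.
Second mineral: 84.255 g Si in 492.004 g formula = 17.12 wt% Si.
30.43% − 17.12% gives a difference of 13.31 percentage points.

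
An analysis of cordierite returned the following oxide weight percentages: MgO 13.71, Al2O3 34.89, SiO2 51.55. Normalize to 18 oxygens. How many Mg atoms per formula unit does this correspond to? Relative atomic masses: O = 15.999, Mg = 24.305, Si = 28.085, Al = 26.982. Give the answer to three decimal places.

13.71 wt% MgO ÷ 40.304 g/mol = 0.34016 mol, giving 0.34016 Mg and 0.34016 O.
34.89 wt% Al2O3 ÷ 101.961 g/mol = 0.34219 mol, giving 0.68438 Al and 1.02657 O.
51.55 wt% SiO2 ÷ 60.083 g/mol = 0.85798 mol, giving 0.85798 Si and 1.71596 O.
Oxygen sums to 3.08269; scaling by 18/3.08269 = 5.83906 puts the formula on 18 O.
Mg: 0.34016 × 5.83906 = 1.986 atoms per formula unit.

1.986 Mg apfu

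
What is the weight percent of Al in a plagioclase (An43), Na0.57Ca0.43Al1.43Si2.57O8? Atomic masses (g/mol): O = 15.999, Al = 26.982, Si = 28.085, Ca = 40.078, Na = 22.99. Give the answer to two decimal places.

14.34 mass %

Molar mass of Na0.57Ca0.43Al1.43Si2.57O8: 0.57*22.99 + 0.43*40.078 + 1.43*26.982 + 2.57*28.085 + 8*15.999 = 269.093 g/mol.
Mass of Al per formula unit: 1.43 × 26.982 = 38.584 g.
Weight fraction Al = 38.584 / 269.093 = 0.1434.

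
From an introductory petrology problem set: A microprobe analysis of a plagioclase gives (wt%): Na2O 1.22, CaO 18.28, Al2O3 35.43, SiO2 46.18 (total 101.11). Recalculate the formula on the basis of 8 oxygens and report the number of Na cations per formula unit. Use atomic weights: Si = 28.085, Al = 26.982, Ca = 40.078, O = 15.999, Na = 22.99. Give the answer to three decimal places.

0.108 Na apfu

1.22 wt% Na2O ÷ 61.979 g/mol = 0.01968 mol, giving 0.03936 Na and 0.01968 O.
18.28 wt% CaO ÷ 56.077 g/mol = 0.32598 mol, giving 0.32598 Ca and 0.32598 O.
35.43 wt% Al2O3 ÷ 101.961 g/mol = 0.34749 mol, giving 0.69498 Al and 1.04247 O.
46.18 wt% SiO2 ÷ 60.083 g/mol = 0.76860 mol, giving 0.76860 Si and 1.53720 O.
Oxygen sums to 2.92533; scaling by 8/2.92533 = 2.73473 puts the formula on 8 O.
Na: 0.03936 × 2.73473 = 0.108 atoms per formula unit.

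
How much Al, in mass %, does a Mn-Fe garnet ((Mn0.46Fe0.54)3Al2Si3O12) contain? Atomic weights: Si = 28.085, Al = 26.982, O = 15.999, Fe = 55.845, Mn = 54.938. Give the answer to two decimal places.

Molar mass of (Mn0.46Fe0.54)3Al2Si3O12: 1.38*54.938 + 1.62*55.845 + 2*26.982 + 3*28.085 + 12*15.999 = 496.490 g/mol.
Mass of Al per formula unit: 2 × 26.982 = 53.964 g.
Weight fraction Al = 53.964 / 496.490 = 0.1087.

10.87 mass %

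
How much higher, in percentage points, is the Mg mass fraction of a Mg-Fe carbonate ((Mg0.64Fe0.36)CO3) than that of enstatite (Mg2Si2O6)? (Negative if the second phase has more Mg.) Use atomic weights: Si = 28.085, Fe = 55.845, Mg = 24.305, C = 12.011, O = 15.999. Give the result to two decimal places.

Mg in (Mg0.64Fe0.36)CO3: molar mass 95.667 g/mol; 0.64×24.305 = 15.555 g → 16.26 wt%.
Mg in Mg2Si2O6: molar mass 200.774 g/mol; 2×24.305 = 48.610 g → 24.21 wt%.
Difference = 16.26 − 24.21 = -7.95 percentage points.

-7.95 percentage points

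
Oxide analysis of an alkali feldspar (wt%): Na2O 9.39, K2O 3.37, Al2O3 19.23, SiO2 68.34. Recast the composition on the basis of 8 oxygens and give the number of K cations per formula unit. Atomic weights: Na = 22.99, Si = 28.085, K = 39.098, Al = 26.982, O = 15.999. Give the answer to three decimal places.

Na2O: 9.39/61.979 = 0.15150 mol → 0.30300 mol Na, 0.15150 mol O.
K2O: 3.37/94.195 = 0.03578 mol → 0.07156 mol K, 0.03578 mol O.
Al2O3: 19.23/101.961 = 0.18860 mol → 0.37720 mol Al, 0.56580 mol O.
SiO2: 68.34/60.083 = 1.13743 mol → 1.13743 mol Si, 2.27486 mol O.
Total oxygen = 3.02794 mol. Normalization factor = 8/3.02794 = 2.64206.
K per 8 O = 0.07156 × 2.64206 = 0.189.

0.189 K apfu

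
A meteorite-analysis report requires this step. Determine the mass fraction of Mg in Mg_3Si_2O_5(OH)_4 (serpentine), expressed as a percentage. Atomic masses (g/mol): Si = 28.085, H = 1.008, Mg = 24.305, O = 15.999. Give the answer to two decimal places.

M(Mg_3Si_2O_5(OH)_4) = 277.108 g/mol.
Mg contributes 3 × 24.305 = 72.915 g per mole.
72.915/277.108 = 0.2631 → 26.31%.

26.31 mass %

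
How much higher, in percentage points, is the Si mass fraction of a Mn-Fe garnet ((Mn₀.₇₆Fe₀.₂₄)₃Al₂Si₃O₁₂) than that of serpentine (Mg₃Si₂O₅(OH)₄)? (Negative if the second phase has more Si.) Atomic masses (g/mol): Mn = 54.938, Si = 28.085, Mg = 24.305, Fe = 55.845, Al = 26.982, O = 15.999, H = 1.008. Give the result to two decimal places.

-3.27 percentage points

Si in (Mn₀.₇₆Fe₀.₂₄)₃Al₂Si₃O₁₂: molar mass 495.674 g/mol; 3×28.085 = 84.255 g → 17.00 wt%.
Si in Mg₃Si₂O₅(OH)₄: molar mass 277.108 g/mol; 2×28.085 = 56.170 g → 20.27 wt%.
Difference = 17.00 − 20.27 = -3.27 percentage points.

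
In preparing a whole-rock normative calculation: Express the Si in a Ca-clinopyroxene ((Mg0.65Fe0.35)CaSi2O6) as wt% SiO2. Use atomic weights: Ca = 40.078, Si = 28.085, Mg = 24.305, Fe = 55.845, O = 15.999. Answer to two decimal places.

Formula mass = 227.586 g/mol.
2 Si → 2.0000 mol SiO2 per formula unit; M(SiO2) = 60.083, so SiO2 mass = 120.166 g.
120.166/227.586 × 100 = 52.80 wt%.

52.80 wt%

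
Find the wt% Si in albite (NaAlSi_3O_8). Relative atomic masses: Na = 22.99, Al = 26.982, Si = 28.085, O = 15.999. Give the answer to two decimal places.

Formula mass = 1*22.99 + 1*26.982 + 3*28.085 + 8*15.999 = 262.219 g/mol, of which 84.255 g is Si.
So Si makes up 84.255/262.219 = 0.3213 of the mass, i.e. 32.13%.

32.13 weight percent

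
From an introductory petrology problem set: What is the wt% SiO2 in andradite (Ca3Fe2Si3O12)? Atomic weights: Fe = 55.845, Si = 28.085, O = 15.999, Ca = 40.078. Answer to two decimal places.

Formula mass = 508.167 g/mol.
3 Si → 3.0000 mol SiO2 per formula unit; M(SiO2) = 60.083, so SiO2 mass = 180.249 g.
180.249/508.167 × 100 = 35.47 wt%.

35.47 wt%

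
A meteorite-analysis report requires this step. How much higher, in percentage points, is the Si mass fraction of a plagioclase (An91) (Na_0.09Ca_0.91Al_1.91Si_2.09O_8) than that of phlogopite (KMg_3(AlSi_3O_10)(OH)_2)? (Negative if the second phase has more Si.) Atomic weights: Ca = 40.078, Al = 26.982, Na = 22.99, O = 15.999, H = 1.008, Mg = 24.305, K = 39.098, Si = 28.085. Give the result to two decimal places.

1.02 percentage points

M(Na_0.09Ca_0.91Al_1.91Si_2.09O_8) = 276.765 g/mol, so wt% Si = 58.698/276.765 × 100 = 21.21%.
M(KMg_3(AlSi_3O_10)(OH)_2) = 417.254 g/mol, so wt% Si = 84.255/417.254 × 100 = 20.19%.
21.21 − 20.19 = 1.02 pp.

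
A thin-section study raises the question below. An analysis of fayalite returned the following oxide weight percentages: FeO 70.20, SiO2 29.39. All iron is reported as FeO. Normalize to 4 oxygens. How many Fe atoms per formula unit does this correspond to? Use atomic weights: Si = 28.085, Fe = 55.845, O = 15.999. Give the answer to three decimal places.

FeO (M=71.844): mol = 0.97712; Fe = 0.97712, O = 0.97712.
SiO2 (M=60.083): mol = 0.48916; Si = 0.48916, O = 0.97832.
ΣO = 1.95544; factor = 4/ΣO = 2.04558.
Fe apfu = 0.97712 × 2.04558 = 1.999.

1.999 Fe apfu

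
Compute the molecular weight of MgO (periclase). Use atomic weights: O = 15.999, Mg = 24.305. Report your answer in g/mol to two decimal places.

40.30 g/mol

The formula mass is the sum 1*24.305 + 1*15.999.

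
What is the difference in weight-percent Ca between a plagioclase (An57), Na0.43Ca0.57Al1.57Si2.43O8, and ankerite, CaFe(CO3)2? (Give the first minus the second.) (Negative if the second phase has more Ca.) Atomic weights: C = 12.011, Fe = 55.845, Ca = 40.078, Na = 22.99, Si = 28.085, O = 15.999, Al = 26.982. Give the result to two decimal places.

M(Na0.43Ca0.57Al1.57Si2.43O8) = 271.330 g/mol, so wt% Ca = 22.844/271.330 × 100 = 8.42%.
M(CaFe(CO3)2) = 215.939 g/mol, so wt% Ca = 40.078/215.939 × 100 = 18.56%.
8.42 − 18.56 = -10.14 pp.

-10.14 percentage points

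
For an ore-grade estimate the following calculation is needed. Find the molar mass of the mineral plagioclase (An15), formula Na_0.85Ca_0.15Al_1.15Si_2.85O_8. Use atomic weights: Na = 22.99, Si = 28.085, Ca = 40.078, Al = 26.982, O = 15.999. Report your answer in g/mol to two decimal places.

264.62 g/mol

M = 0.85×22.99 + 0.15×40.078 + 1.15×26.982 + 2.85×28.085 + 8×15.999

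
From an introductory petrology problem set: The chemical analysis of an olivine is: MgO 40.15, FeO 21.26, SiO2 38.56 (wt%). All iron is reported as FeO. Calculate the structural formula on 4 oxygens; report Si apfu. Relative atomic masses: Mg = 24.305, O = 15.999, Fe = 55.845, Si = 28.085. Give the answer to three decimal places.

0.997 Si apfu

MgO (M=40.304): mol = 0.99618; Mg = 0.99618, O = 0.99618.
FeO (M=71.844): mol = 0.29592; Fe = 0.29592, O = 0.29592.
SiO2 (M=60.083): mol = 0.64178; Si = 0.64178, O = 1.28356.
ΣO = 2.57566; factor = 4/ΣO = 1.55300.
Si apfu = 0.64178 × 1.55300 = 0.997.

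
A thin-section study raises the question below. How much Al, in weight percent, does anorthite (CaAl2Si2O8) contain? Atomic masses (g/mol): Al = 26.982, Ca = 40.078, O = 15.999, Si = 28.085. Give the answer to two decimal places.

Formula mass = 1*40.078 + 2*26.982 + 2*28.085 + 8*15.999 = 278.204 g/mol, of which 53.964 g is Al.
So Al makes up 53.964/278.204 = 0.1940 of the mass, i.e. 19.40%.

19.40 weight percent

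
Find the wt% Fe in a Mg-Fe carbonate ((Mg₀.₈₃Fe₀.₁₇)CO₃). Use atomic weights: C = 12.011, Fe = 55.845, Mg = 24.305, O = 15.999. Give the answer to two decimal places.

10.59 wt%

Molar mass of (Mg₀.₈₃Fe₀.₁₇)CO₃: 0.83·24.305 + 0.17·55.845 + 1·12.011 + 3·15.999 = 89.675 g/mol.
Mass of Fe per formula unit: 0.17 × 55.845 = 9.494 g.
Weight fraction Fe = 9.494 / 89.675 = 0.1059.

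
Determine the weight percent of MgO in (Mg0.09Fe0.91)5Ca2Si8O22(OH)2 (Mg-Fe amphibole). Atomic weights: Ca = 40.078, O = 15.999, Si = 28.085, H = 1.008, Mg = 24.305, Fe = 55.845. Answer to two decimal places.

1.90 wt%

M((Mg0.09Fe0.91)5Ca2Si8O22(OH)2) = 955.860 g/mol; M(MgO) = 40.304 g/mol.
Moles MgO per formula unit = 0.45 Mg ÷ 1 = 0.4500.
MgO fraction = (0.4500 × 40.304) / 955.860 = 18.137/955.860 = 0.0190.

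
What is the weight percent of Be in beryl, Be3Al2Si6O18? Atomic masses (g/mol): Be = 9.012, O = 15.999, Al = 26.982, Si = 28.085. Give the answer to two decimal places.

Formula mass = 3*9.012 + 2*26.982 + 6*28.085 + 18*15.999 = 537.492 g/mol, of which 27.036 g is Be.
So Be makes up 27.036/537.492 = 0.0503 of the mass, i.e. 5.03%.

5.03 weight percent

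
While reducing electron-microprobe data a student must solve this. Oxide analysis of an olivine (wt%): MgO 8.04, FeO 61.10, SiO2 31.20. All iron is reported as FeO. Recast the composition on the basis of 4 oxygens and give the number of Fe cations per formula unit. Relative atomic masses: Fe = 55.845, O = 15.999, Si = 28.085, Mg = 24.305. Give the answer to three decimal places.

MgO (M=40.304): mol = 0.19948; Mg = 0.19948, O = 0.19948.
FeO (M=71.844): mol = 0.85045; Fe = 0.85045, O = 0.85045.
SiO2 (M=60.083): mol = 0.51928; Si = 0.51928, O = 1.03856.
ΣO = 2.08849; factor = 4/ΣO = 1.91526.
Fe apfu = 0.85045 × 1.91526 = 1.629.

1.629 Fe apfu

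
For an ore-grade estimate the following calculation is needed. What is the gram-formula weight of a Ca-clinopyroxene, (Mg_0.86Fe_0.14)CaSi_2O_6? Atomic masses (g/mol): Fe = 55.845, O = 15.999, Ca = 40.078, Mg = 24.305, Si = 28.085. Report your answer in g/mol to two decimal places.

220.96 g/mol

Mg: 0.86 × 24.305 = 20.9023
Fe: 0.14 × 55.845 = 7.8183
Ca: 1 × 40.078 = 40.0780
Si: 2 × 28.085 = 56.1700
O: 6 × 15.999 = 95.9940
Summing the contributions gives the formula mass.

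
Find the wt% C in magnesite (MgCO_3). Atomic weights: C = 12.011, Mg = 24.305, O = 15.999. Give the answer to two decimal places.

14.25 mass %

Formula mass = 1·24.305 + 1·12.011 + 3·15.999 = 84.313 g/mol, of which 12.011 g is C.
So C makes up 12.011/84.313 = 0.1425 of the mass, i.e. 14.25%.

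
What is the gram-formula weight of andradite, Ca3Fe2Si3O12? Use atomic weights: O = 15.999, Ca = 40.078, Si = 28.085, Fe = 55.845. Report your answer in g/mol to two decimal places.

M = 3(40.078) + 2(55.845) + 3(28.085) + 12(15.999)

508.17 g/mol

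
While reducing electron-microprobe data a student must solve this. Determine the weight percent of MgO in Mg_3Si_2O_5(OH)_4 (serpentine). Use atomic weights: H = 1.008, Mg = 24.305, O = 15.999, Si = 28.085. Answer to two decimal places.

Molar mass of Mg_3Si_2O_5(OH)_4 = 3·24.305 + 2·28.085 + 9·15.999 + 4·1.008 = 277.108 g/mol.
Each formula unit contains 3 Mg, equivalent to 3/1 = 3.0000 mol MgO.
M(MgO) = 1×24.305 + 1×15.999 = 40.304 g/mol.
Mass of MgO per formula unit = 3.0000 × 40.304 = 120.912 g.
MgO wt% = 120.912 / 277.108 × 100 = 43.63%.

43.63 wt%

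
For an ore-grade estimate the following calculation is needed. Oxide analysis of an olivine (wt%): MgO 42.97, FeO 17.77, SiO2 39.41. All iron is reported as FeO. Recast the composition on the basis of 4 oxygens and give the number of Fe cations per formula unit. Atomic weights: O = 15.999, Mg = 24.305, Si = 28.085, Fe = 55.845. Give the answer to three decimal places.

0.377 Fe apfu

42.97 wt% MgO ÷ 40.304 g/mol = 1.06615 mol, giving 1.06615 Mg and 1.06615 O.
17.77 wt% FeO ÷ 71.844 g/mol = 0.24734 mol, giving 0.24734 Fe and 0.24734 O.
39.41 wt% SiO2 ÷ 60.083 g/mol = 0.65593 mol, giving 0.65593 Si and 1.31186 O.
Oxygen sums to 2.62535; scaling by 4/2.62535 = 1.52361 puts the formula on 4 O.
Fe: 0.24734 × 1.52361 = 0.377 atoms per formula unit.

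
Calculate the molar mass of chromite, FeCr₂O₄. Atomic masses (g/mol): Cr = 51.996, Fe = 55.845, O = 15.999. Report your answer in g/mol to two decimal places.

223.83 g/mol

Fe: 1 × 55.845 = 55.8450
Cr: 2 × 51.996 = 103.9920
O: 4 × 15.999 = 63.9960
Summing the contributions gives the formula mass.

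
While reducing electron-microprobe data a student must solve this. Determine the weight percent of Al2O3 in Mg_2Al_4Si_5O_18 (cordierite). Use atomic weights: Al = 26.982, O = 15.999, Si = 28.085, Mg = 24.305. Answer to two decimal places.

Molar mass of Mg_2Al_4Si_5O_18 = 2·24.305 + 4·26.982 + 5·28.085 + 18·15.999 = 584.945 g/mol.
Each formula unit contains 4 Al, equivalent to 4/2 = 2.0000 mol Al2O3.
M(Al2O3) = 2×26.982 + 3×15.999 = 101.961 g/mol.
Mass of Al2O3 per formula unit = 2.0000 × 101.961 = 203.922 g.
Al2O3 wt% = 203.922 / 584.945 × 100 = 34.86%.

34.86 wt%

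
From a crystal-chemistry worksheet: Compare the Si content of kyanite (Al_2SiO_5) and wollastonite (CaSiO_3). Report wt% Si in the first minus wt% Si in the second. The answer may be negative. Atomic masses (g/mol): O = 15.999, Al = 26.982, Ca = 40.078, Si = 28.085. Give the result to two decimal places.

Si in Al_2SiO_5: molar mass 162.044 g/mol; 1×28.085 = 28.085 g → 17.33 wt%.
Si in CaSiO_3: molar mass 116.160 g/mol; 1×28.085 = 28.085 g → 24.18 wt%.
Difference = 17.33 − 24.18 = -6.85 percentage points.

-6.85 percentage points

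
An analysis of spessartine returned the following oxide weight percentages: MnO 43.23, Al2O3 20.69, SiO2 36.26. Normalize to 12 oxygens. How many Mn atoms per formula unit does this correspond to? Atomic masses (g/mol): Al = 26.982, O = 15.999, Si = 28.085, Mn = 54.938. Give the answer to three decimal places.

MnO (M=70.937): mol = 0.60941; Mn = 0.60941, O = 0.60941.
Al2O3 (M=101.961): mol = 0.20292; Al = 0.40584, O = 0.60876.
SiO2 (M=60.083): mol = 0.60350; Si = 0.60350, O = 1.20700.
ΣO = 2.42517; factor = 12/ΣO = 4.94811.
Mn apfu = 0.60941 × 4.94811 = 3.015.

3.015 Mn apfu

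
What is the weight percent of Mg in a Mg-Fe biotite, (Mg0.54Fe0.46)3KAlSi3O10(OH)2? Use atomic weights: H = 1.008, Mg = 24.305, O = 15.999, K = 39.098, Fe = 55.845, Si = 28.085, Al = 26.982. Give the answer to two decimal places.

Molar mass of (Mg0.54Fe0.46)3KAlSi3O10(OH)2: 1.62*24.305 + 1.38*55.845 + 1*39.098 + 1*26.982 + 3*28.085 + 12*15.999 + 2*1.008 = 460.779 g/mol.
Mass of Mg per formula unit: 1.62 × 24.305 = 39.374 g.
Weight fraction Mg = 39.374 / 460.779 = 0.0855.

8.55 wt%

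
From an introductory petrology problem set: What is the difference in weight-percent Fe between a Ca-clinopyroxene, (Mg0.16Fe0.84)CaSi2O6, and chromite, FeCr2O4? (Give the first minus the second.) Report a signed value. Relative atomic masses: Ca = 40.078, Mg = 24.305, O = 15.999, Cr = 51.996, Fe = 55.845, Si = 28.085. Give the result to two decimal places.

-5.65 percentage points

M((Mg0.16Fe0.84)CaSi2O6) = 243.041 g/mol, so wt% Fe = 46.910/243.041 × 100 = 19.30%.
M(FeCr2O4) = 223.833 g/mol, so wt% Fe = 55.845/223.833 × 100 = 24.95%.
19.30 − 24.95 = -5.65 pp.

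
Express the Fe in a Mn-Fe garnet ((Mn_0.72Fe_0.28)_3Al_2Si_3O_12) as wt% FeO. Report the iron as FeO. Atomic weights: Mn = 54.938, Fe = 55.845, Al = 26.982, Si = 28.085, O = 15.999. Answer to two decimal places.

12.17 wt%

M((Mn_0.72Fe_0.28)_3Al_2Si_3O_12) = 495.783 g/mol; M(FeO) = 71.844 g/mol.
Moles FeO per formula unit = 0.84 Fe ÷ 1 = 0.8400.
FeO fraction = (0.8400 × 71.844) / 495.783 = 60.349/495.783 = 0.1217.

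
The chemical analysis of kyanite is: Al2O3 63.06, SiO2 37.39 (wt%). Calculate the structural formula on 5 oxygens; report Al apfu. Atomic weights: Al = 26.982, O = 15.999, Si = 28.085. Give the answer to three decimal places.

Al2O3 (M=101.961): mol = 0.61847; Al = 1.23694, O = 1.85541.
SiO2 (M=60.083): mol = 0.62231; Si = 0.62231, O = 1.24462.
ΣO = 3.10003; factor = 5/ΣO = 1.61289.
Al apfu = 1.23694 × 1.61289 = 1.995.

1.995 Al apfu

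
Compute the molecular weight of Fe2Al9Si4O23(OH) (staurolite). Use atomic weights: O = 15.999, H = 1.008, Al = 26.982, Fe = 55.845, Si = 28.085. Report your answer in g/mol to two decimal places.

851.85 g/mol

The formula mass is the sum 2×55.845 + 9×26.982 + 4×28.085 + 24×15.999 + 1×1.008.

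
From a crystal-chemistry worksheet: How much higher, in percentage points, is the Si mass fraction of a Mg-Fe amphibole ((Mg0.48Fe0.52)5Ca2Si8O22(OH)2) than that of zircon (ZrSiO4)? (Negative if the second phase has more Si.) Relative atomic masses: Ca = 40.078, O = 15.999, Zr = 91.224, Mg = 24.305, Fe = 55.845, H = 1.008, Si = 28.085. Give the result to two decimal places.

M((Mg0.48Fe0.52)5Ca2Si8O22(OH)2) = 894.357 g/mol, so wt% Si = 224.680/894.357 × 100 = 25.12%.
M(ZrSiO4) = 183.305 g/mol, so wt% Si = 28.085/183.305 × 100 = 15.32%.
25.12 − 15.32 = 9.80 pp.

9.80 percentage points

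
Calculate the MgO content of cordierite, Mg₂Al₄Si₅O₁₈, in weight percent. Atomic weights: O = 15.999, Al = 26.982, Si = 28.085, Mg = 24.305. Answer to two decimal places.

Formula mass = 584.945 g/mol.
2 Mg → 2.0000 mol MgO per formula unit; M(MgO) = 40.304, so MgO mass = 80.608 g.
80.608/584.945 × 100 = 13.78 wt%.

13.78 wt%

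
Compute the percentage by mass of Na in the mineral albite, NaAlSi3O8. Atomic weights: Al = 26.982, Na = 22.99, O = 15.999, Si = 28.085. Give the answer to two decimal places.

8.77 mass %

Molar mass of NaAlSi3O8: 1·22.99 + 1·26.982 + 3·28.085 + 8·15.999 = 262.219 g/mol.
Mass of Na per formula unit: 1 × 22.99 = 22.990 g.
Weight fraction Na = 22.990 / 262.219 = 0.0877.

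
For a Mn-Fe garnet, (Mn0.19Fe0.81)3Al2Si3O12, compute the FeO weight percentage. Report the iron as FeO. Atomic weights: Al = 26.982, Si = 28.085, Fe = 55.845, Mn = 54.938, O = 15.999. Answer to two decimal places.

Formula mass = 497.225 g/mol.
2.43 Fe → 2.4300 mol FeO per formula unit; M(FeO) = 71.844, so FeO mass = 174.581 g.
174.581/497.225 × 100 = 35.11 wt%.

35.11 wt%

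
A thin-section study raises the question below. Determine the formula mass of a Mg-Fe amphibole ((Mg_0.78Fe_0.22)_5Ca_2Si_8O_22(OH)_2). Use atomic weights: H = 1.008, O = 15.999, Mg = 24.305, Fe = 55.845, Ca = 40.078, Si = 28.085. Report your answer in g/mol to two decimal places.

847.05 g/mol

M = 3.90(24.305) + 1.10(55.845) + 2(40.078) + 8(28.085) + 24(15.999) + 2(1.008)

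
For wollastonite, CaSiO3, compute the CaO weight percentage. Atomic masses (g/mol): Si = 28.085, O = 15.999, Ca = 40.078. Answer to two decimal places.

48.28 wt%

M(CaSiO3) = 116.160 g/mol; M(CaO) = 56.077 g/mol.
Moles CaO per formula unit = 1 Ca ÷ 1 = 1.0000.
CaO fraction = (1.0000 × 56.077) / 116.160 = 56.077/116.160 = 0.4828.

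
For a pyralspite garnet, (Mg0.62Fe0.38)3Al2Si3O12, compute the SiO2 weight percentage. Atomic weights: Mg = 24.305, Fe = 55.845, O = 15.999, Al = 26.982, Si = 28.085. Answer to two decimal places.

41.05 wt%

Formula mass = 439.078 g/mol.
3 Si → 3.0000 mol SiO2 per formula unit; M(SiO2) = 60.083, so SiO2 mass = 180.249 g.
180.249/439.078 × 100 = 41.05 wt%.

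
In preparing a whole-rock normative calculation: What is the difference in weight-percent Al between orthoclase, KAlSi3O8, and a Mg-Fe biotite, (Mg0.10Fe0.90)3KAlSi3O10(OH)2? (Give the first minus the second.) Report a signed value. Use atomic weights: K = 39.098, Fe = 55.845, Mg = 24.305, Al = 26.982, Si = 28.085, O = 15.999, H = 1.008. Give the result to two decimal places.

First mineral: 26.982 g Al in 278.327 g formula = 9.69 wt% Al.
Second mineral: 26.982 g Al in 502.412 g formula = 5.37 wt% Al.
9.69% − 5.37% gives a difference of 4.32 percentage points.

4.32 percentage points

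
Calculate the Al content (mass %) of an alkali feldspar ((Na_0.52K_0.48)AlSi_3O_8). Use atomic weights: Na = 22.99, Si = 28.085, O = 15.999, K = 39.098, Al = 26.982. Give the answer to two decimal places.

Molar mass of (Na_0.52K_0.48)AlSi_3O_8: 0.52·22.99 + 0.48·39.098 + 1·26.982 + 3·28.085 + 8·15.999 = 269.951 g/mol.
Mass of Al per formula unit: 1 × 26.982 = 26.982 g.
Weight fraction Al = 26.982 / 269.951 = 0.1000.

10.00 mass %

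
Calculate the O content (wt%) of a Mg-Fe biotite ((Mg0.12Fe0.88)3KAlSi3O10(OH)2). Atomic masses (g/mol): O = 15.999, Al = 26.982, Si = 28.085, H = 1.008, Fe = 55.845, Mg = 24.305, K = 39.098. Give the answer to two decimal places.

38.36 wt%

Formula mass = 0.36×24.305 + 2.64×55.845 + 1×39.098 + 1×26.982 + 3×28.085 + 12×15.999 + 2×1.008 = 500.520 g/mol, of which 191.988 g is O.
So O makes up 191.988/500.520 = 0.3836 of the mass, i.e. 38.36%.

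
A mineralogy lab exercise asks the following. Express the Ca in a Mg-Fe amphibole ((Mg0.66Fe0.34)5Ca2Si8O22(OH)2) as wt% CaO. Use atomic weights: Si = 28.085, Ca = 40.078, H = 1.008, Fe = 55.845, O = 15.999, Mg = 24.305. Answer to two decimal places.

12.95 wt%

M((Mg0.66Fe0.34)5Ca2Si8O22(OH)2) = 865.971 g/mol; M(CaO) = 56.077 g/mol.
Moles CaO per formula unit = 2 Ca ÷ 1 = 2.0000.
CaO fraction = (2.0000 × 56.077) / 865.971 = 112.154/865.971 = 0.1295.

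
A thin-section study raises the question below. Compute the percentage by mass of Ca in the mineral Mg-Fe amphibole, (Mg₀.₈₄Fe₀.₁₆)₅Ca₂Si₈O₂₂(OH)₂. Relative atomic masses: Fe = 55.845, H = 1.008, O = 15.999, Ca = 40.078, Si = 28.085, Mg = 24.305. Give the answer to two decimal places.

9.57 weight percent

M((Mg₀.₈₄Fe₀.₁₆)₅Ca₂Si₈O₂₂(OH)₂) = 837.585 g/mol.
Ca contributes 2 × 40.078 = 80.156 g per mole.
80.156/837.585 = 0.0957 → 9.57%.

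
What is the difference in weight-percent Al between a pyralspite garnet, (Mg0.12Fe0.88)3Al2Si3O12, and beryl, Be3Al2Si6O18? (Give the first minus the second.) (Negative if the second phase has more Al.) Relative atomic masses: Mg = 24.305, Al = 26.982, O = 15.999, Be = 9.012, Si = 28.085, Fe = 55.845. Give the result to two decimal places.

1.05 percentage points

First mineral: 53.964 g Al in 486.388 g formula = 11.09 wt% Al.
Second mineral: 53.964 g Al in 537.492 g formula = 10.04 wt% Al.
11.09% − 10.04% gives a difference of 1.05 percentage points.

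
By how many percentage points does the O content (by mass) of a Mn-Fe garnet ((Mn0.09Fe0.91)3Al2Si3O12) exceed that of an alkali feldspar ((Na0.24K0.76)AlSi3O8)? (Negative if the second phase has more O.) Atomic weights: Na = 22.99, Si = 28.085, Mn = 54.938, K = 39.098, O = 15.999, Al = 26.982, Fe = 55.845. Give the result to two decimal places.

-8.04 percentage points

First mineral: 191.988 g O in 497.497 g formula = 38.59 wt% O.
Second mineral: 127.992 g O in 274.461 g formula = 46.63 wt% O.
38.59% − 46.63% gives a difference of -8.04 percentage points.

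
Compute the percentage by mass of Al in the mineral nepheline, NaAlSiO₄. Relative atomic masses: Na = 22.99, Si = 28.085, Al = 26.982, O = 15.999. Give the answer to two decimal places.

18.99 weight percent

Formula mass = 1×22.99 + 1×26.982 + 1×28.085 + 4×15.999 = 142.053 g/mol, of which 26.982 g is Al.
So Al makes up 26.982/142.053 = 0.1899 of the mass, i.e. 18.99%.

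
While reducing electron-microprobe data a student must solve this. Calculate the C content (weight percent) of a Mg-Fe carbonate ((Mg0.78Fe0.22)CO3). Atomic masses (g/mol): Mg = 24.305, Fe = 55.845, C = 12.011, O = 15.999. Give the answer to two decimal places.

13.16 weight percent

Molar mass of (Mg0.78Fe0.22)CO3: 0.78×24.305 + 0.22×55.845 + 1×12.011 + 3×15.999 = 91.252 g/mol.
Mass of C per formula unit: 1 × 12.011 = 12.011 g.
Weight fraction C = 12.011 / 91.252 = 0.1316.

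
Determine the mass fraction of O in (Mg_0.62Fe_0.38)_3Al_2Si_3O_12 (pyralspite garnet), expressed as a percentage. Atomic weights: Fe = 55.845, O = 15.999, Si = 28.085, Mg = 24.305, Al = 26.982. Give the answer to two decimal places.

43.73 wt%

Molar mass of (Mg_0.62Fe_0.38)_3Al_2Si_3O_12: 1.86*24.305 + 1.14*55.845 + 2*26.982 + 3*28.085 + 12*15.999 = 439.078 g/mol.
Mass of O per formula unit: 12 × 15.999 = 191.988 g.
Weight fraction O = 191.988 / 439.078 = 0.4373.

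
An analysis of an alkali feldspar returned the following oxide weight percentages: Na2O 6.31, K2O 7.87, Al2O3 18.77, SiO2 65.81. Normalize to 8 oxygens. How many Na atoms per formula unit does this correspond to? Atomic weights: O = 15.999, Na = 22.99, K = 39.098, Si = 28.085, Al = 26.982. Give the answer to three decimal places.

Na2O: 6.31/61.979 = 0.10181 mol → 0.20362 mol Na, 0.10181 mol O.
K2O: 7.87/94.195 = 0.08355 mol → 0.16710 mol K, 0.08355 mol O.
Al2O3: 18.77/101.961 = 0.18409 mol → 0.36818 mol Al, 0.55227 mol O.
SiO2: 65.81/60.083 = 1.09532 mol → 1.09532 mol Si, 2.19064 mol O.
Total oxygen = 2.92827 mol. Normalization factor = 8/2.92827 = 2.73199.
Na per 8 O = 0.20362 × 2.73199 = 0.556.

0.556 Na apfu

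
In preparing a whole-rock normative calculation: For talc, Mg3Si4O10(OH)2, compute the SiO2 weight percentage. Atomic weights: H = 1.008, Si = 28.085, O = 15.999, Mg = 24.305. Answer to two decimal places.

Molar mass of Mg3Si4O10(OH)2 = 3·24.305 + 4·28.085 + 12·15.999 + 2·1.008 = 379.259 g/mol.
Each formula unit contains 4 Si, equivalent to 4/1 = 4.0000 mol SiO2.
M(SiO2) = 1×28.085 + 2×15.999 = 60.083 g/mol.
Mass of SiO2 per formula unit = 4.0000 × 60.083 = 240.332 g.
SiO2 wt% = 240.332 / 379.259 × 100 = 63.37%.

63.37 wt%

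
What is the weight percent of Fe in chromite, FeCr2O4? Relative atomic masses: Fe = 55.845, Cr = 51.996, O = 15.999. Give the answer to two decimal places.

M(FeCr2O4) = 223.833 g/mol.
Fe contributes 1 × 55.845 = 55.845 g per mole.
55.845/223.833 = 0.2495 → 24.95%.

24.95 mass %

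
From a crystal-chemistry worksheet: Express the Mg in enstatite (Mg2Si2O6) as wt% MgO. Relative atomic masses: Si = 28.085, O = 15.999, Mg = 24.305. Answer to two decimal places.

40.15 wt%

Formula mass = 200.774 g/mol.
2 Mg → 2.0000 mol MgO per formula unit; M(MgO) = 40.304, so MgO mass = 80.608 g.
80.608/200.774 × 100 = 40.15 wt%.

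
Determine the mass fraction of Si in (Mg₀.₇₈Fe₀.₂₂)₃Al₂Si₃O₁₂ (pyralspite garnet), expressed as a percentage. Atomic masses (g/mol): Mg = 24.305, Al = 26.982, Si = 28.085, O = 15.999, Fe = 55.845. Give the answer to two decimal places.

19.87 weight percent

Formula mass = 2.34×24.305 + 0.66×55.845 + 2×26.982 + 3×28.085 + 12×15.999 = 423.938 g/mol, of which 84.255 g is Si.
So Si makes up 84.255/423.938 = 0.1987 of the mass, i.e. 19.87%.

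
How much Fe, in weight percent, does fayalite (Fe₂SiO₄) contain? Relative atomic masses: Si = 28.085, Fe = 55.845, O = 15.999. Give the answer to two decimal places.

54.81 weight percent

M(Fe₂SiO₄) = 203.771 g/mol.
Fe contributes 2 × 55.845 = 111.690 g per mole.
111.690/203.771 = 0.5481 → 54.81%.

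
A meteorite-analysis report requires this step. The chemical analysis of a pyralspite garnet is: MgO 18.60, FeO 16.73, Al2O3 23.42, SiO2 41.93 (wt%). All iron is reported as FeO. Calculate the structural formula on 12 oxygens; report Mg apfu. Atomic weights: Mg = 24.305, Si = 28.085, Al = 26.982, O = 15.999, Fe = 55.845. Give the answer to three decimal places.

MgO (M=40.304): mol = 0.46149; Mg = 0.46149, O = 0.46149.
FeO (M=71.844): mol = 0.23287; Fe = 0.23287, O = 0.23287.
Al2O3 (M=101.961): mol = 0.22970; Al = 0.45940, O = 0.68910.
SiO2 (M=60.083): mol = 0.69787; Si = 0.69787, O = 1.39574.
ΣO = 2.77920; factor = 12/ΣO = 4.31779.
Mg apfu = 0.46149 × 4.31779 = 1.993.

1.993 Mg apfu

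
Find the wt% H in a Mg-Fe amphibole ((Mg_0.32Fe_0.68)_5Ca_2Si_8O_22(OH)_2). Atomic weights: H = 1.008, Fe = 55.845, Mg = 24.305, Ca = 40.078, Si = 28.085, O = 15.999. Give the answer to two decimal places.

M((Mg_0.32Fe_0.68)_5Ca_2Si_8O_22(OH)_2) = 919.589 g/mol.
H contributes 2 × 1.008 = 2.016 g per mole.
2.016/919.589 = 0.0022 → 0.22%.

0.22 wt%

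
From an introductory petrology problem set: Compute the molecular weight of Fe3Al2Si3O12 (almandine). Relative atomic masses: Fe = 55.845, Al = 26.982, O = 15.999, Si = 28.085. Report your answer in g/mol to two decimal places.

M = 3(55.845) + 2(26.982) + 3(28.085) + 12(15.999)

497.74 g/mol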